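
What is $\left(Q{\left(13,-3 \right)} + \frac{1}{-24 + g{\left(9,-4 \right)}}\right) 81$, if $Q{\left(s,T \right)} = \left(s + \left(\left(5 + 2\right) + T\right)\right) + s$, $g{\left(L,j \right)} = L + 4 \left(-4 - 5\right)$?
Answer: $\frac{41283}{17} \approx 2428.4$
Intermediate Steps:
$g{\left(L,j \right)} = -36 + L$ ($g{\left(L,j \right)} = L + 4 \left(-9\right) = L - 36 = -36 + L$)
$Q{\left(s,T \right)} = 7 + T + 2 s$ ($Q{\left(s,T \right)} = \left(s + \left(7 + T\right)\right) + s = \left(7 + T + s\right) + s = 7 + T + 2 s$)
$\left(Q{\left(13,-3 \right)} + \frac{1}{-24 + g{\left(9,-4 \right)}}\right) 81 = \left(\left(7 - 3 + 2 \cdot 13\right) + \frac{1}{-24 + \left(-36 + 9\right)}\right) 81 = \left(\left(7 - 3 + 26\right) + \frac{1}{-24 - 27}\right) 81 = \left(30 + \frac{1}{-51}\right) 81 = \left(30 - \frac{1}{51}\right) 81 = \frac{1529}{51} \cdot 81 = \frac{41283}{17}$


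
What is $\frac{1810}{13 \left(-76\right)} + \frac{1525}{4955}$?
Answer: $- \frac{746185}{489554} \approx -1.5242$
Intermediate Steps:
$\frac{1810}{13 \left(-76\right)} + \frac{1525}{4955} = \frac{1810}{-988} + 1525 \cdot \frac{1}{4955} = 1810 \left(- \frac{1}{988}\right) + \frac{305}{991} = - \frac{905}{494} + \frac{305}{991} = - \frac{746185}{489554}$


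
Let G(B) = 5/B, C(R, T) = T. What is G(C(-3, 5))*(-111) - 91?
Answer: -202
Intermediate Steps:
G(C(-3, 5))*(-111) - 91 = (5/5)*(-111) - 91 = (5*(⅕))*(-111) - 91 = 1*(-111) - 91 = -111 - 91 = -202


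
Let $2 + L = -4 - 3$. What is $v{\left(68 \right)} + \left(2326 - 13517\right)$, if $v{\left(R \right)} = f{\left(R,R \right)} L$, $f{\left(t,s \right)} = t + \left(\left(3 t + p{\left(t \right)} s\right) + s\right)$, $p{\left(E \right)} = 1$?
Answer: $-14863$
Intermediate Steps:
$f{\left(t,s \right)} = 2 s + 4 t$ ($f{\left(t,s \right)} = t + \left(\left(3 t + 1 s\right) + s\right) = t + \left(\left(3 t + s\right) + s\right) = t + \left(\left(s + 3 t\right) + s\right) = t + \left(2 s + 3 t\right) = 2 s + 4 t$)
$L = -9$ ($L = -2 - 7 = -9$)
$v{\left(R \right)} = - 54 R$ ($v{\left(R \right)} = \left(2 R + 4 R\right) \left(-9\right) = 6 R \left(-9\right) = - 54 R$)
$v{\left(68 \right)} + \left(2326 - 13517\right) = \left(-54\right) 68 + \left(2326 - 13517\right) = -3672 + \left(2326 - 13517\right) = -3672 - 11191 = -14863$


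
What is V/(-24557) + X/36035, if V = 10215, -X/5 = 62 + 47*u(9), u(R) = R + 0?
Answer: -85529650/176982299 ≈ -0.48327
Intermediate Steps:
u(R) = R
X = -2425 (X = -5*(62 + 47*9) = -5*(62 + 423) = -5*485 = -2425)
V/(-24557) + X/36035 = 10215/(-24557) - 2425/36035 = 10215*(-1/24557) - 2425*1/36035 = -10215/24557 - 485/7207 = -85529650/176982299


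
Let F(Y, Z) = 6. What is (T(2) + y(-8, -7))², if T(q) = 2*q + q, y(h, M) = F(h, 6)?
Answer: 144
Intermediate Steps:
y(h, M) = 6
T(q) = 3*q
(T(2) + y(-8, -7))² = (3*2 + 6)² = (6 + 6)² = 12² = 144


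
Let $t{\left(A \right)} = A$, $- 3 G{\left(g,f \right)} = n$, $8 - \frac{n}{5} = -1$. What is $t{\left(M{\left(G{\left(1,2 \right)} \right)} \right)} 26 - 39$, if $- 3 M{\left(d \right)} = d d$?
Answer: $-1989$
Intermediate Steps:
$n = 45$ ($n = 40 - -5 = 40 + 5 = 45$)
$G{\left(g,f \right)} = -15$ ($G{\left(g,f \right)} = \left(- \frac{1}{3}\right) 45 = -15$)
$M{\left(d \right)} = - \frac{d^{2}}{3}$ ($M{\left(d \right)} = - \frac{d d}{3} = - \frac{d^{2}}{3}$)
$t{\left(M{\left(G{\left(1,2 \right)} \right)} \right)} 26 - 39 = - \frac{\left(-15\right)^{2}}{3} \cdot 26 - 39 = \left(- \frac{1}{3}\right) 225 \cdot 26 - 39 = \left(-75\right) 26 - 39 = -1950 - 39 = -1989$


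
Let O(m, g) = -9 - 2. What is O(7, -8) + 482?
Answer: 471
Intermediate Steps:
O(m, g) = -11
O(7, -8) + 482 = -11 + 482 = 471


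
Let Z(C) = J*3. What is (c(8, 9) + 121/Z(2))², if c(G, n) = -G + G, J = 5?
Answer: 14641/225 ≈ 65.071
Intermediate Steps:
Z(C) = 15 (Z(C) = 5*3 = 15)
c(G, n) = 0
(c(8, 9) + 121/Z(2))² = (0 + 121/15)² = (121/15)² = 14641/225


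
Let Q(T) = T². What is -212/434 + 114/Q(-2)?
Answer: 12157/434 ≈ 28.012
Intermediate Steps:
-212/434 + 114/Q(-2) = -212/434 + 114/((-2)²) = -212*1/434 + 114/4 = -106/217 + 114*(¼) = -106/217 + 57/2 = 12157/434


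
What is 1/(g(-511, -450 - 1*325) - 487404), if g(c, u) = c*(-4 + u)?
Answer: -1/89335 ≈ -1.1194e-5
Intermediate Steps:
1/(g(-511, -450 - 1*325) - 487404) = 1/(-511*(-4 + (-450 - 1*325)) - 487404) = 1/(-511*(-4 + (-450 - 325)) - 487404) = 1/(-511*(-4 - 775) - 487404) = 1/(-511*(-779) - 487404) = 1/(398069 - 487404) = 1/(-89335) = -1/89335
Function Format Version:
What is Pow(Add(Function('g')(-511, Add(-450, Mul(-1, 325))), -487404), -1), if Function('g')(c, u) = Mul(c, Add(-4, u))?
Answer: Rational(-1, 89335) ≈ -1.1194e-5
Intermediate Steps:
Pow(Add(Function('g')(-511, Add(-450, Mul(-1, 325))), -487404), -1) = Pow(Add(Mul(-511, Add(-4, Add(-450, Mul(-1, 325)))), -487404), -1) = Pow(Add(Mul(-511, Add(-4, Add(-450, -325))), -487404), -1) = Pow(Add(Mul(-511, Add(-4, -775)), -487404), -1) = Pow(Add(Mul(-511, -779), -487404), -1) = Pow(Add(398069, -487404), -1) = Pow(-89335, -1) = Rational(-1, 89335)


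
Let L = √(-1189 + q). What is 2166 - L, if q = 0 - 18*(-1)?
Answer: 2166 - I*√1171 ≈ 2166.0 - 34.22*I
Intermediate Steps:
q = 18 (q = 0 + 18 = 18)
L = I*√1171 (L = √(-1189 + 18) = √(-1171) = I*√1171 ≈ 34.22*I)
2166 - L = 2166 - I*√1171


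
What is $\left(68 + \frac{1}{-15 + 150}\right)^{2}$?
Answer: $\frac{84290761}{18225} \approx 4625.0$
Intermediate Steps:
$\left(68 + \frac{1}{-15 + 150}\right)^{2} = \left(68 + \frac{1}{135}\right)^{2} = \left(\frac{9181}{135}\right)^{2} = \frac{84290761}{18225}$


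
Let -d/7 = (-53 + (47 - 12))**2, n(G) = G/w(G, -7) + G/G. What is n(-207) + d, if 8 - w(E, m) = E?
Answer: -487612/215 ≈ -2268.0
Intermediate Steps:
w(E, m) = 8 - E
n(G) = 1 + G/(8 - G) (n(G) = G/(8 - G) + G/G = G/(8 - G) + 1 = 1 + G/(8 - G))
d = -2268 (d = -7*(-53 + (47 - 12))**2 = -7*(-53 + 35)**2 = -7*(-18)**2 = -7*324 = -2268)
n(-207) + d = -8/(-8 - 207) - 2268 = -8/(-215) - 2268 = -8*(-1/215) - 2268 = 8/215 - 2268 = -487612/215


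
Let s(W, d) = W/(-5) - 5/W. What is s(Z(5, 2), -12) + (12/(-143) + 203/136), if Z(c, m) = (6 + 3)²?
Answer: -116988743/7876440 ≈ -14.853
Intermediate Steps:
Z(c, m) = 81 (Z(c, m) = 9² = 81)
s(W, d) = -5/W - W/5 (s(W, d) = W*(-⅕) - 5/W = -W/5 - 5/W = -5/W - W/5)
s(Z(5, 2), -12) + (12/(-143) + 203/136) = (-5/81 - ⅕*81) + (12/(-143) + 203/136) = (-5*1/81 - 81/5) + (12*(-1/143) + 203*(1/136)) = (-5/81 - 81/5) + (-12/143 + 203/136) = -6586/405 + 27397/19448 = -116988743/7876440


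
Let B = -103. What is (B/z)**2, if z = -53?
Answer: 10609/2809 ≈ 3.7768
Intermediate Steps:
(B/z)**2 = (-103/(-53))**2 = (-103*(-1/53))**2 = (103/53)**2 = 10609/2809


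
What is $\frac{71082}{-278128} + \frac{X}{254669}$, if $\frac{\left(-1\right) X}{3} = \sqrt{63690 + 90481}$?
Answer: $- \frac{35541}{139064} - \frac{3 \sqrt{154171}}{254669} \approx -0.2602$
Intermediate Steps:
$X = - 3 \sqrt{154171}$ ($X = - 3 \sqrt{63690 + 90481} = - 3 \sqrt{154171} \approx -1177.9$)
$\frac{71082}{-278128} + \frac{X}{254669} = \frac{71082}{-278128} + \frac{\left(-3\right) \sqrt{154171}}{254669} = 71082 \left(- \frac{1}{278128}\right) + - 3 \sqrt{154171} \cdot \frac{1}{254669} = - \frac{35541}{139064} - \frac{3 \sqrt{154171}}{254669}$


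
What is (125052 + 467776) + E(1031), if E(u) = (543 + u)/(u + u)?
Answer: 611206455/1031 ≈ 5.9283e+5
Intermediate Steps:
E(u) = (543 + u)/(2*u) (E(u) = (543 + u)/((2*u)) = (543 + u)*(1/(2*u)) = (543 + u)/(2*u))
(125052 + 467776) + E(1031) = (125052 + 467776) + (½)*(543 + 1031)/1031 = 592828 + (½)*(1/1031)*1574 = 592828 + 787/1031 = 611206455/1031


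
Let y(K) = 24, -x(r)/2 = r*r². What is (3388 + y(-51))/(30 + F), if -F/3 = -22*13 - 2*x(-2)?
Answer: 853/246 ≈ 3.4675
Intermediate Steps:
x(r) = -2*r³ (x(r) = -2*r*r² = -2*r³)
F = 954 (F = -3*(-22*13 - (-4)*(-2)³) = -3*(-286 - (-4)*(-8)) = -3*(-286 - 2*16) = -3*(-286 - 32) = -3*(-318) = 954)
(3388 + y(-51))/(30 + F) = (3388 + 24)/(30 + 954) = 3412/984 = 3412*(1/984) = 853/246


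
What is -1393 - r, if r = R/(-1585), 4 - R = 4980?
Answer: -2212881/1585 ≈ -1396.1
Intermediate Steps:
R = -4976 (R = 4 - 1*4980 = 4 - 4980 = -4976)
r = 4976/1585 (r = -4976/(-1585) = -4976*(-1/1585) = 4976/1585 ≈ 3.1394)
-1393 - r = -1393 - 1*4976/1585 = -1393 - 4976/1585 = -2212881/1585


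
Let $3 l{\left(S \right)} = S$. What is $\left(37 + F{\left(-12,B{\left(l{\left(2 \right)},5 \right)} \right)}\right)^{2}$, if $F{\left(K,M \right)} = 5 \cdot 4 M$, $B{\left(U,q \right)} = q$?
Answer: $18769$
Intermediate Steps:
$l{\left(S \right)} = \frac{S}{3}$
$F{\left(K,M \right)} = 20 M$
$\left(37 + F{\left(-12,B{\left(l{\left(2 \right)},5 \right)} \right)}\right)^{2} = \left(37 + 20 \cdot 5\right)^{2} = \left(37 + 100\right)^{2} = 137^{2} = 18769$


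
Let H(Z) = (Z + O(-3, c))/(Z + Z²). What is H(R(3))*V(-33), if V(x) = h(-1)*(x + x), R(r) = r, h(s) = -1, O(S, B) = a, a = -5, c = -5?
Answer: -11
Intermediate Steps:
O(S, B) = -5
V(x) = -2*x (V(x) = -(x + x) = -2*x)
H(Z) = (-5 + Z)/(Z + Z²) (H(Z) = (Z - 5)/(Z + Z²) = (-5 + Z)/(Z + Z²))
H(R(3))*V(-33) = ((-5 + 3)/(3*(1 + 3)))*(-2*(-33)) = ((⅓)*(-2)/4)*66 = ((⅓)*(¼)*(-2))*66 = -⅙*66 = -11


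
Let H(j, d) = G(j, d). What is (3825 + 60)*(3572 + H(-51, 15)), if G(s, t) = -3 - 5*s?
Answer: 14856240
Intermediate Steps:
H(j, d) = -3 - 5*j
(3825 + 60)*(3572 + H(-51, 15)) = (3825 + 60)*(3572 + (-3 - 5*(-51))) = 3885*(3572 + (-3 + 255)) = 3885*(3572 + 252) = 3885*3824 = 14856240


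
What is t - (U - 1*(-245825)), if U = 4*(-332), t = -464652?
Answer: -709149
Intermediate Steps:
U = -1328
t - (U - 1*(-245825)) = -464652 - (-1328 - 1*(-245825)) = -464652 - (-1328 + 245825) = -464652 - 1*244497 = -464652 - 244497 = -709149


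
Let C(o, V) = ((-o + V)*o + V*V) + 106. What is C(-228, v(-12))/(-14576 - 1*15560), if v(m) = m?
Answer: 24499/15068 ≈ 1.6259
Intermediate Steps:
C(o, V) = 106 + V² + o*(V - o) (C(o, V) = ((V - o)*o + V²) + 106 = (o*(V - o) + V²) + 106 = (V² + o*(V - o)) + 106 = 106 + V² + o*(V - o))
C(-228, v(-12))/(-14576 - 1*15560) = (106 + (-12)² - 1*(-228)² - 12*(-228))/(-14576 - 1*15560) = (106 + 144 - 1*51984 + 2736)/(-14576 - 15560) = (106 + 144 - 51984 + 2736)/(-30136) = -48998*(-1/30136) = 24499/15068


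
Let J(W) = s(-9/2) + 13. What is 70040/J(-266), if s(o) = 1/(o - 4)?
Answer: 1190680/219 ≈ 5436.9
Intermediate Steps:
s(o) = 1/(-4 + o)
J(W) = 219/17 (J(W) = 1/(-4 - 9/2) + 13 = 1/(-17/2) + 13 = -2/17 + 13 = 219/17)
70040/J(-266) = 70040/(219/17) = 70040*(17/219) = 1190680/219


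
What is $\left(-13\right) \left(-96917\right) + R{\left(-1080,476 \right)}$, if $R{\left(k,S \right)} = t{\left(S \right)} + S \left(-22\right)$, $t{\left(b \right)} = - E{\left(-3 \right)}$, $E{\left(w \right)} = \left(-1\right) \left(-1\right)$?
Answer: $1249448$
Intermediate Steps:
$E{\left(w \right)} = 1$
$t{\left(b \right)} = -1$ ($t{\left(b \right)} = \left(-1\right) 1 = -1$)
$R{\left(k,S \right)} = -1 - 22 S$ ($R{\left(k,S \right)} = -1 + S \left(-22\right) = -1 - 22 S$)
$\left(-13\right) \left(-96917\right) + R{\left(-1080,476 \right)} = \left(-13\right) \left(-96917\right) - 10473 = 1259921 - 10473 = 1249448$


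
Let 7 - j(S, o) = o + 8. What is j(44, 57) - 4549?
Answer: -4607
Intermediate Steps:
j(S, o) = -1 - o (j(S, o) = 7 - (o + 8) = 7 - (8 + o) = 7 + (-8 - o) = -1 - o)
j(44, 57) - 4549 = (-1 - 1*57) - 4549 = (-1 - 57) - 4549 = -58 - 4549 = -4607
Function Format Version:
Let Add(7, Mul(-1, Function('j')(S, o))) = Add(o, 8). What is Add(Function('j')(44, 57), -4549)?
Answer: -4607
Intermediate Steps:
Function('j')(S, o) = Add(-1, Mul(-1, o)) (Function('j')(S, o) = Add(7, Mul(-1, Add(o, 8))) = Add(7, Mul(-1, Add(8, o))) = Add(7, Add(-8, Mul(-1, o))) = Add(-1, Mul(-1, o)))
Add(Function('j')(44, 57), -4549) = Add(Add(-1, Mul(-1, 57)), -4549) = Add(Add(-1, -57), -4549) = Add(-58, -4549) = -4607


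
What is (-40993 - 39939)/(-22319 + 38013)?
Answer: -40466/7847 ≈ -5.1569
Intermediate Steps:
(-40993 - 39939)/(-22319 + 38013) = -80932/15694 = -80932*1/15694 = -40466/7847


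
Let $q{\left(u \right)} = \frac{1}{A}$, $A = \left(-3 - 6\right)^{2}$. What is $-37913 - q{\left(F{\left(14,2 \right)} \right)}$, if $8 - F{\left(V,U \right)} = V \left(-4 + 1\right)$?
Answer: $- \frac{3070954}{81} \approx -37913.0$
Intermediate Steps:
$A = 81$ ($A = \left(-9\right)^{2} = 81$)
$F{\left(V,U \right)} = 8 + 3 V$ ($F{\left(V,U \right)} = 8 - V \left(-4 + 1\right) = 8 - V \left(-3\right) = 8 - - 3 V = 8 + 3 V$)
$q{\left(u \right)} = \frac{1}{81}$
$-37913 - q{\left(F{\left(14,2 \right)} \right)} = -37913 - \frac{1}{81} = - \frac{3070954}{81}$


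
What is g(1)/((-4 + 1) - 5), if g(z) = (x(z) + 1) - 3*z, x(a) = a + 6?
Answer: -5/8 ≈ -0.62500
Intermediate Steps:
x(a) = 6 + a
g(z) = 7 - 2*z (g(z) = ((6 + z) + 1) - 3*z = (7 + z) - 3*z = 7 - 2*z)
g(1)/((-4 + 1) - 5) = (7 - 2*1)/((-4 + 1) - 5) = (7 - 2)/(-3 - 5) = 5/(-8) = 5*(-⅛) = -5/8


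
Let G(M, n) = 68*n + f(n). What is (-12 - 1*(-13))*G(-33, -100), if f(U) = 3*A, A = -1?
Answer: -6803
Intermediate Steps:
f(U) = -3 (f(U) = 3*(-1) = -3)
G(M, n) = -3 + 68*n (G(M, n) = 68*n - 3 = -3 + 68*n)
(-12 - 1*(-13))*G(-33, -100) = (-12 - 1*(-13))*(-3 + 68*(-100)) = (-12 + 13)*(-3 - 6800) = 1*(-6803) = -6803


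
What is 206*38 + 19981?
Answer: 27809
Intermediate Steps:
206*38 + 19981 = 7828 + 19981 = 27809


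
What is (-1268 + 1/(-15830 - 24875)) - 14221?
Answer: -630479746/40705 ≈ -15489.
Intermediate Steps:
(-1268 + 1/(-15830 - 24875)) - 14221 = (-1268 + 1/(-40705)) - 14221 = (-1268 - 1/40705) - 14221 = -51613941/40705 - 14221 = -630479746/40705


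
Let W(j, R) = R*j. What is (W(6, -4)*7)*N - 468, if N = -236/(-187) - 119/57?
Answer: -1169948/3553 ≈ -329.28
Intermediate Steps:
N = -8801/10659 (N = -236*(-1/187) - 119*1/57 = 236/187 - 119/57 = -8801/10659 ≈ -0.82569)
(W(6, -4)*7)*N - 468 = (-4*6*7)*(-8801/10659) - 468 = -24*7*(-8801/10659) - 468 = -168*(-8801/10659) - 468 = 492856/3553 - 468 = -1169948/3553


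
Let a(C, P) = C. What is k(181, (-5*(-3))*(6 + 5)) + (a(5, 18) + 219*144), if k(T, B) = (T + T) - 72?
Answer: 31831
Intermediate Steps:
k(T, B) = -72 + 2*T (k(T, B) = 2*T - 72 = -72 + 2*T)
k(181, (-5*(-3))*(6 + 5)) + (a(5, 18) + 219*144) = (-72 + 2*181) + (5 + 219*144) = (-72 + 362) + (5 + 31536) = 290 + 31541 = 31831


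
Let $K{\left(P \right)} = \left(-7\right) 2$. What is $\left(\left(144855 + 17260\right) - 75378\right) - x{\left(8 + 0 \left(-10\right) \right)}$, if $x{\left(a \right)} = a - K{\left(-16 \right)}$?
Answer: $86715$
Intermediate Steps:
$K{\left(P \right)} = -14$
$x{\left(a \right)} = 14 + a$ ($x{\left(a \right)} = a - -14 = a + 14 = 14 + a$)
$\left(\left(144855 + 17260\right) - 75378\right) - x{\left(8 + 0 \left(-10\right) \right)} = \left(\left(144855 + 17260\right) - 75378\right) - \left(14 + \left(8 + 0 \left(-10\right)\right)\right) = \left(162115 - 75378\right) - \left(14 + \left(8 + 0\right)\right) = 86737 - \left(14 + 8\right) = 86737 - 22 = 86715$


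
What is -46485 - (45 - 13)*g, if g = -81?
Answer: -43893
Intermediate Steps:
-46485 - (45 - 13)*g = -46485 - (45 - 13)*(-81) = -46485 - 32*(-81) = -46485 - 1*(-2592) = -46485 + 2592 = -43893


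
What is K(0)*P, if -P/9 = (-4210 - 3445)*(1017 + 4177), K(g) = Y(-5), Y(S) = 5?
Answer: 1789203150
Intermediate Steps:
K(g) = 5
P = 357840630 (P = -9*(-4210 - 3445)*(1017 + 4177) = -(-68895)*5194 = -9*(-39760070) = 357840630)
K(0)*P = 5*357840630 = 1789203150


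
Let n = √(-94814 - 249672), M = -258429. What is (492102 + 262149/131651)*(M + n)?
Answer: -16742576684672379/131651 + 64785982551*I*√344486/131651 ≈ -1.2717e+11 + 2.8883e+8*I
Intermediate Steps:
n = I*√344486 (n = √(-344486) = I*√344486 ≈ 586.93*I)
(492102 + 262149/131651)*(M + n) = (492102 + 262149/131651)*(-258429 + I*√344486) = 64785982551*(-258429 + I*√344486)/131651 = -16742576684672379/131651 + 64785982551*I*√344486/131651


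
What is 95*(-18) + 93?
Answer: -1617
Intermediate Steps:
95*(-18) + 93 = -1710 + 93 = -1617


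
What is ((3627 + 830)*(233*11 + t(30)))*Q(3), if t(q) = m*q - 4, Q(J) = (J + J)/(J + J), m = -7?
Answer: 10469493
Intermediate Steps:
Q(J) = 1 (Q(J) = (2*J)/((2*J)) = (2*J)*(1/(2*J)) = 1)
t(q) = -4 - 7*q (t(q) = -7*q - 4 = -4 - 7*q)
((3627 + 830)*(233*11 + t(30)))*Q(3) = ((3627 + 830)*(233*11 + (-4 - 7*30)))*1 = (4457*(2563 + (-4 - 210)))*1 = (4457*(2563 - 214))*1 = (4457*2349)*1 = 10469493*1 = 10469493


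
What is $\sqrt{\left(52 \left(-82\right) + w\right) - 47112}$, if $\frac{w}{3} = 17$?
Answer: $5 i \sqrt{2053} \approx 226.55 i$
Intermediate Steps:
$w = 51$ ($w = 3 \cdot 17 = 51$)
$\sqrt{\left(52 \left(-82\right) + w\right) - 47112} = \sqrt{\left(52 \left(-82\right) + 51\right) - 47112} = \sqrt{\left(-4264 + 51\right) - 47112} = \sqrt{-4213 - 47112} = \sqrt{-51325} = 5 i \sqrt{2053}$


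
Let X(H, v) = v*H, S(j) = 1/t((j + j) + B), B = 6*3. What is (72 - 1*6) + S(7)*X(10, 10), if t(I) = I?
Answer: 553/8 ≈ 69.125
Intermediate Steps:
B = 18
S(j) = 1/(18 + 2*j) (S(j) = 1/((j + j) + 18) = 1/(2*j + 18) = 1/(18 + 2*j))
X(H, v) = H*v
(72 - 1*6) + S(7)*X(10, 10) = (72 - 1*6) + (1/(2*(9 + 7)))*(10*10) = (72 - 6) + ((½)/16)*100 = 66 + ((½)*(1/16))*100 = 66 + (1/32)*100 = 66 + 25/8 = 553/8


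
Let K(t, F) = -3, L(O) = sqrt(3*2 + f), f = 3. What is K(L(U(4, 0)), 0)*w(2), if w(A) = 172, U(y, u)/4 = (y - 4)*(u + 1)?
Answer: -516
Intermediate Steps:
U(y, u) = 4*(1 + u)*(-4 + y) (U(y, u) = 4*((y - 4)*(u + 1)) = 4*((-4 + y)*(1 + u)) = 4*((1 + u)*(-4 + y)) = 4*(1 + u)*(-4 + y))
L(O) = 3 (L(O) = sqrt(3*2 + 3) = sqrt(6 + 3) = sqrt(9) = 3)
K(L(U(4, 0)), 0)*w(2) = -3*172 = -516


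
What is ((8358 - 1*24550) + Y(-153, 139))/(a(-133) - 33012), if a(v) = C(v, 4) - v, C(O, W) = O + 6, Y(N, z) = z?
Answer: 5351/11002 ≈ 0.48637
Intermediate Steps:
C(O, W) = 6 + O
a(v) = 6 (a(v) = (6 + v) - v = 6)
((8358 - 1*24550) + Y(-153, 139))/(a(-133) - 33012) = ((8358 - 1*24550) + 139)/(6 - 33012) = ((8358 - 24550) + 139)/(-33006) = (-16192 + 139)*(-1/33006) = -16053*(-1/33006) = 5351/11002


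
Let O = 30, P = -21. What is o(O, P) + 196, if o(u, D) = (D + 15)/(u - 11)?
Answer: 3718/19 ≈ 195.68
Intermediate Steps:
o(u, D) = (15 + D)/(-11 + u)
o(O, P) + 196 = (15 - 21)/(-11 + 30) + 196 = -6/19 + 196 = 3718/19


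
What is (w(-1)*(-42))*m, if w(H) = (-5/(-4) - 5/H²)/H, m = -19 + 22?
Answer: -945/2 ≈ -472.50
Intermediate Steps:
m = 3
w(H) = (5/4 - 5/H²)/H (w(H) = (-5*(-¼) - 5/H²)/H = (5/4 - 5/H²)/H)
(w(-1)*(-42))*m = ((-5/(-1)³ + (5/4)/(-1))*(-42))*3 = ((-5*(-1) + (5/4)*(-1))*(-42))*3 = ((5 - 5/4)*(-42))*3 = ((15/4)*(-42))*3 = -315/2*3 = -945/2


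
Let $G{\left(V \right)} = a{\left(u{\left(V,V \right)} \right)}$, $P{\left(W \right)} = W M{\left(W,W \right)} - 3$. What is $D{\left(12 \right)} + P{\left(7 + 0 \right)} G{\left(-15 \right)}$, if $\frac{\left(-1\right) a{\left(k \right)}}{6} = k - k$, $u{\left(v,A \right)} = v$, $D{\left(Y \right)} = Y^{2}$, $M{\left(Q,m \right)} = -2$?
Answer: $144$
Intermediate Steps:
$a{\left(k \right)} = 0$ ($a{\left(k \right)} = - 6 \left(k - k\right) = \left(-6\right) 0 = 0$)
$P{\left(W \right)} = -3 - 2 W$ ($P{\left(W \right)} = W \left(-2\right) - 3 = - 2 W - 3 = -3 - 2 W$)
$G{\left(V \right)} = 0$
$D{\left(12 \right)} + P{\left(7 + 0 \right)} G{\left(-15 \right)} = 12^{2} + \left(-3 - 2 \left(7 + 0\right)\right) 0 = 144 + \left(-3 - 14\right) 0 = 144 - 0 = 144 + 0 = 144$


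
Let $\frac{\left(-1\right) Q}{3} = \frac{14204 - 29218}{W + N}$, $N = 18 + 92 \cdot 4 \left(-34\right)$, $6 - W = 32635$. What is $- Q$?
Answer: $\frac{15014}{15041} \approx 0.99821$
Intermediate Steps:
$W = -32629$ ($W = 6 - 32635 = -32629$)
$N = -12494$ ($N = 18 + 92 \left(-136\right) = 18 - 12512 = -12494$)
$Q = - \frac{15014}{15041}$ ($Q = - 3 \frac{14204 - 29218}{-32629 - 12494} = - 3 \left(- \frac{15014}{-45123}\right) = - 3 \left(\left(-15014\right) \left(- \frac{1}{45123}\right)\right) = \left(-3\right) \frac{15014}{45123} = - \frac{15014}{15041} \approx -0.99821$)
$- Q = \left(-1\right) \left(- \frac{15014}{15041}\right) = \frac{15014}{15041}$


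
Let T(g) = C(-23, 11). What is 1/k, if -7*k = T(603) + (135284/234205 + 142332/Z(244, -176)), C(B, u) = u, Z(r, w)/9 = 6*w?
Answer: 41884920/20334407 ≈ 2.0598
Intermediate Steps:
Z(r, w) = 54*w (Z(r, w) = 9*(6*w) = 54*w)
T(g) = 11
k = 20334407/41884920 (k = -(11 + (135284/234205 + 142332/((54*(-176)))))/7 = -(11 + (135284*(1/234205) + 142332/(-9504)))/7 = -(11 + (4364/7555 + 142332*(-1/9504)))/7 = -(11 + (4364/7555 - 11861/792))/7 = -(11 - 86153567/5983560)/7 = -⅐*(-20334407/5983560) = 20334407/41884920 ≈ 0.48548)
1/k = 1/(20334407/41884920) = 41884920/20334407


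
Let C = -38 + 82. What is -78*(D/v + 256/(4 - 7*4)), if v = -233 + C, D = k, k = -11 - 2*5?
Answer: 2470/3 ≈ 823.33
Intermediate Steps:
k = -21 (k = -11 - 10 = -21)
D = -21
C = 44
v = -189 (v = -233 + 44 = -189)
-78*(D/v + 256/(4 - 7*4)) = -78*(-21/(-189) + 256/(4 - 7*4)) = -78*(-21*(-1/189) + 256/(4 - 28)) = -78*(1/9 + 256/(-24)) = -78*(1/9 + 256*(-1/24)) = -78*(1/9 - 32/3) = -78*(-95/9) = 2470/3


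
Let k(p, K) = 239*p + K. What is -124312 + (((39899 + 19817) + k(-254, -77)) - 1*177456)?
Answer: -302835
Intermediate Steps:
k(p, K) = K + 239*p
-124312 + (((39899 + 19817) + k(-254, -77)) - 1*177456) = -124312 + (((39899 + 19817) + (-77 + 239*(-254))) - 1*177456) = -124312 + ((59716 + (-77 - 60706)) - 177456) = -124312 + ((59716 - 60783) - 177456) = -124312 + (-1067 - 177456) = -124312 - 178523 = -302835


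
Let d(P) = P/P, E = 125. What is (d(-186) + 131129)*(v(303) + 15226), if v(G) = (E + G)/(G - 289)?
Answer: 14004159480/7 ≈ 2.0006e+9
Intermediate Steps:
d(P) = 1
v(G) = (125 + G)/(-289 + G) (v(G) = (125 + G)/(G - 289) = (125 + G)/(-289 + G))
(d(-186) + 131129)*(v(303) + 15226) = (1 + 131129)*((125 + 303)/(-289 + 303) + 15226) = 131130*(428/14 + 15226) = 131130*((1/14)*428 + 15226) = 131130*(214/7 + 15226) = 131130*(106796/7) = 14004159480/7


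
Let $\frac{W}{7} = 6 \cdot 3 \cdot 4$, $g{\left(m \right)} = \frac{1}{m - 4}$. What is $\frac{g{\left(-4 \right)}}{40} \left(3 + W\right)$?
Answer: $- \frac{507}{320} \approx -1.5844$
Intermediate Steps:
$g{\left(m \right)} = \frac{1}{-4 + m}$
$W = 504$ ($W = 7 \cdot 6 \cdot 3 \cdot 4 = 7 \cdot 18 \cdot 4 = 7 \cdot 72 = 504$)
$\frac{g{\left(-4 \right)}}{40} \left(3 + W\right) = \frac{1}{\left(-4 - 4\right) 40} \left(3 + 504\right) = \frac{1}{-8} \cdot \frac{1}{40} \cdot 507 = \left(- \frac{1}{8}\right) \frac{1}{40} \cdot 507 = \left(- \frac{1}{320}\right) 507 = - \frac{507}{320}$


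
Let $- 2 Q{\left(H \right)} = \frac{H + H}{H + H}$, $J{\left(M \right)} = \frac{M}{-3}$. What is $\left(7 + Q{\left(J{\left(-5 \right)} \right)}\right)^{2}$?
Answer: $\frac{169}{4} \approx 42.25$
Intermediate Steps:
$J{\left(M \right)} = - \frac{M}{3}$ ($J{\left(M \right)} = M \left(- \frac{1}{3}\right) = - \frac{M}{3}$)
$Q{\left(H \right)} = - \frac{1}{2}$ ($Q{\left(H \right)} = - \frac{\left(H + H\right) \frac{1}{H + H}}{2} = - \frac{2 H \frac{1}{2 H}}{2} = \left(- \frac{1}{2}\right) 1 = - \frac{1}{2}$)
$\left(7 + Q{\left(J{\left(-5 \right)} \right)}\right)^{2} = \left(7 - \frac{1}{2}\right)^{2} = \left(\frac{13}{2}\right)^{2} = \frac{169}{4}$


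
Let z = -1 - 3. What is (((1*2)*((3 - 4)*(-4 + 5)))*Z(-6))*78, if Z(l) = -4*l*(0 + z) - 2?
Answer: 15288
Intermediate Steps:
z = -4
Z(l) = -2 + 16*l (Z(l) = -4*l*(0 - 4) - 2 = -4*l*(-4) - 2 = -(-16)*l - 2 = 16*l - 2 = -2 + 16*l)
(((1*2)*((3 - 4)*(-4 + 5)))*Z(-6))*78 = (((1*2)*((3 - 4)*(-4 + 5)))*(-2 + 16*(-6)))*78 = ((2*(-1*1))*(-2 - 96))*78 = ((2*(-1))*(-98))*78 = -2*(-98)*78 = 196*78 = 15288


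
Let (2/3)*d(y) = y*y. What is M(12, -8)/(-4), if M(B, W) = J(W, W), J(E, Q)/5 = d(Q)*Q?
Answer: 960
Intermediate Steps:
d(y) = 3*y**2/2 (d(y) = 3*(y*y)/2 = 3*y**2/2)
J(E, Q) = 15*Q**3/2 (J(E, Q) = 5*((3*Q**2/2)*Q) = 5*(3*Q**3/2) = 15*Q**3/2)
M(B, W) = 15*W**3/2
M(12, -8)/(-4) = ((15/2)*(-8)**3)/(-4) = ((15/2)*(-512))*(-1/4) = -3840*(-1/4) = 960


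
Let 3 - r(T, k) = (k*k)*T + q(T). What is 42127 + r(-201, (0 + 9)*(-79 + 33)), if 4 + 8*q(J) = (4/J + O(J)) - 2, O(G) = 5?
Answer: 55464303613/1608 ≈ 3.4493e+7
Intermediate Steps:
q(J) = -1/8 + 1/(2*J) (q(J) = -1/2 + ((4/J + 5) - 2)/8 = -1/2 + ((5 + 4/J) - 2)/8 = -1/2 + (3 + 4/J)/8 = -1/2 + (3/8 + 1/(2*J)) = -1/8 + 1/(2*J))
r(T, k) = 3 - T*k**2 - (4 - T)/(8*T) (r(T, k) = 3 - ((k*k)*T + (4 - T)/(8*T)) = 3 - (k**2*T + (4 - T)/(8*T)) = 3 - (T*k**2 + (4 - T)/(8*T)) = 3 + (-T*k**2 - (4 - T)/(8*T)) = 3 - T*k**2 - (4 - T)/(8*T))
42127 + r(-201, (0 + 9)*(-79 + 33)) = 42127 + (25/8 - 1/2/(-201) - 1*(-201)*((0 + 9)*(-79 + 33))**2) = 42127 + (25/8 - 1/2*(-1/201) - 1*(-201)*(9*(-46))**2) = 42127 + (25/8 + 1/402 - 1*(-201)*(-414)**2) = 42127 + (25/8 + 1/402 - 1*(-201)*171396) = 42127 + (25/8 + 1/402 + 34450596) = 42127 + 55396563397/1608 = 55464303613/1608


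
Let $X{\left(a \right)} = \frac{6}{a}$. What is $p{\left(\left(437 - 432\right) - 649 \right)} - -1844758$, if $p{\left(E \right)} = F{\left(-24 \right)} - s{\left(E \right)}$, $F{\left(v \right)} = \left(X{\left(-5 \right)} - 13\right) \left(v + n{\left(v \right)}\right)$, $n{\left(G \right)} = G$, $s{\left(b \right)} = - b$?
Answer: $\frac{9223978}{5} \approx 1.8448 \cdot 10^{6}$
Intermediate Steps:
$F{\left(v \right)} = - \frac{142 v}{5}$ ($F{\left(v \right)} = \left(\frac{6}{-5} - 13\right) \left(v + v\right) = \left(6 \left(- \frac{1}{5}\right) - 13\right) 2 v = \left(- \frac{6}{5} - 13\right) 2 v = - \frac{71 \cdot 2 v}{5} = - \frac{142 v}{5}$)
$p{\left(E \right)} = \frac{3408}{5} + E$ ($p{\left(E \right)} = \left(- \frac{142}{5}\right) \left(-24\right) - - E = \frac{3408}{5} + E$)
$p{\left(\left(437 - 432\right) - 649 \right)} - -1844758 = \left(\frac{3408}{5} + \left(\left(437 - 432\right) - 649\right)\right) - -1844758 = \left(\frac{3408}{5} + \left(5 - 649\right)\right) + 1844758 = \left(\frac{3408}{5} - 644\right) + 1844758 = \frac{188}{5} + 1844758 = \frac{9223978}{5}$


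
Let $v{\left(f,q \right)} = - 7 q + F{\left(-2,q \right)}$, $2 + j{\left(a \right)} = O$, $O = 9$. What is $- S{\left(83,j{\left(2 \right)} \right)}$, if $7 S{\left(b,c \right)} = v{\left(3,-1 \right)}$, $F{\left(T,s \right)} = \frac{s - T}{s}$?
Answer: $- \frac{6}{7} \approx -0.85714$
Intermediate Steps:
$F{\left(T,s \right)} = \frac{s - T}{s}$
$j{\left(a \right)} = 7$ ($j{\left(a \right)} = -2 + 9 = 7$)
$v{\left(f,q \right)} = - 7 q + \frac{2 + q}{q}$ ($v{\left(f,q \right)} = - 7 q + \frac{q - -2}{q} = - 7 q + \frac{q + 2}{q} = - 7 q + \frac{2 + q}{q}$)
$S{\left(b,c \right)} = \frac{6}{7}$ ($S{\left(b,c \right)} = \frac{1 - -7 + \frac{2}{-1}}{7} = \frac{1 + 7 + 2 \left(-1\right)}{7} = \frac{1 + 7 - 2}{7} = \frac{1}{7} \cdot 6 = \frac{6}{7}$)
$- S{\left(83,j{\left(2 \right)} \right)} = \left(-1\right) \frac{6}{7} = - \frac{6}{7}$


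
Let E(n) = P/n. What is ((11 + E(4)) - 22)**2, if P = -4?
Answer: 144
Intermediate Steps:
E(n) = -4/n
((11 + E(4)) - 22)**2 = ((11 - 4/4) - 22)**2 = ((11 - 4*1/4) - 22)**2 = ((11 - 1) - 22)**2 = (10 - 22)**2 = (-12)**2 = 144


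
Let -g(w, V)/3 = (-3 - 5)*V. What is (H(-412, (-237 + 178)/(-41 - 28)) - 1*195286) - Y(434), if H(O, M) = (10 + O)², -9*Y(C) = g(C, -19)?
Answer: -101198/3 ≈ -33733.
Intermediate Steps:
g(w, V) = 24*V (g(w, V) = -3*(-3 - 5)*V = -(-24)*V = 24*V)
Y(C) = 152/3 (Y(C) = -8*(-19)/3 = -⅑*(-456) = 152/3)
(H(-412, (-237 + 178)/(-41 - 28)) - 1*195286) - Y(434) = ((10 - 412)² - 1*195286) - 1*152/3 = ((-402)² - 195286) - 152/3 = (161604 - 195286) - 152/3 = -33682 - 152/3 = -101198/3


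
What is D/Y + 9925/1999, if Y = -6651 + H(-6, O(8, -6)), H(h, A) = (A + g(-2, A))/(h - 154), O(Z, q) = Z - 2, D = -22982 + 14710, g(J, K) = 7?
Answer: 1200693955/193389257 ≈ 6.2087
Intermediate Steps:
D = -8272
O(Z, q) = -2 + Z
H(h, A) = (7 + A)/(-154 + h) (H(h, A) = (A + 7)/(h - 154) = (7 + A)/(-154 + h))
Y = -1064173/160 (Y = -6651 + (7 + (-2 + 8))/(-154 - 6) = -6651 + (7 + 6)/(-160) = -6651 - 1/160*13 = -6651 - 13/160 = -1064173/160 ≈ -6651.1)
D/Y + 9925/1999 = -8272/(-1064173/160) + 9925/1999 = -8272*(-160/1064173) + 9925*(1/1999) = 120320/96743 + 9925/1999 = 1200693955/193389257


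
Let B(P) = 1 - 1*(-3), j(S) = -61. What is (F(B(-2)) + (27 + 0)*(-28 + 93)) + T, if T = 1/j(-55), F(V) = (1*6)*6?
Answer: 109250/61 ≈ 1791.0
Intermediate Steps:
B(P) = 4 (B(P) = 1 + 3 = 4)
F(V) = 36 (F(V) = 6*6 = 36)
T = -1/61 (T = 1/(-61) = -1/61 ≈ -0.016393)
(F(B(-2)) + (27 + 0)*(-28 + 93)) + T = (36 + (27 + 0)*(-28 + 93)) - 1/61 = (36 + 27*65) - 1/61 = (36 + 1755) - 1/61 = 1791 - 1/61 = 109250/61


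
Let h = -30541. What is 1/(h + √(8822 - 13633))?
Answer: -30541/932757492 - I*√4811/932757492 ≈ -3.2743e-5 - 7.4362e-8*I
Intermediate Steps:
1/(h + √(8822 - 13633)) = 1/(-30541 + √(8822 - 13633)) = 1/(-30541 + √(-4811)) = 1/(-30541 + I*√4811)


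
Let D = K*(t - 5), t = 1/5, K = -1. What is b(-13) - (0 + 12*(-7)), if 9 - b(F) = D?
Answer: 441/5 ≈ 88.200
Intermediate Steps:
t = ⅕ ≈ 0.20000
D = 24/5 (D = -(⅕ - 5) = -1*(-24/5) = 24/5 ≈ 4.8000)
b(F) = 21/5 (b(F) = 9 - 1*24/5 = 9 - 24/5 = 21/5)
b(-13) - (0 + 12*(-7)) = 21/5 - (0 + 12*(-7)) = 21/5 - (0 - 84) = 21/5 - 1*(-84) = 21/5 + 84 = 441/5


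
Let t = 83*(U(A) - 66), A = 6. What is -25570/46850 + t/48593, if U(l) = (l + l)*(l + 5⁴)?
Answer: 2794493329/227658205 ≈ 12.275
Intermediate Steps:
U(l) = 2*l*(625 + l) (U(l) = (2*l)*(l + 625) = (2*l)*(625 + l) = 2*l*(625 + l))
t = 622998 (t = 83*(2*6*(625 + 6) - 66) = 83*(2*6*631 - 66) = 83*(7572 - 66) = 83*7506 = 622998)
-25570/46850 + t/48593 = -25570/46850 + 622998/48593 = -25570*1/46850 + 622998*(1/48593) = -2557/4685 + 622998/48593 = 2794493329/227658205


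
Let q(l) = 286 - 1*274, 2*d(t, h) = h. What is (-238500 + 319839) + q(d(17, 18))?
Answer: 81351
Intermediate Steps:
d(t, h) = h/2
q(l) = 12 (q(l) = 286 - 274 = 12)
(-238500 + 319839) + q(d(17, 18)) = (-238500 + 319839) + 12 = 81339 + 12 = 81351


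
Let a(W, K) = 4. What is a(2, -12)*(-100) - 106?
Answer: -506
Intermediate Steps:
a(2, -12)*(-100) - 106 = 4*(-100) - 106 = -400 - 106 = -506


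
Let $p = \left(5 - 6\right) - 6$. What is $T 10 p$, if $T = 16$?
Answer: $-1120$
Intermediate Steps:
$p = -7$ ($p = -1 - 6 = -7$)
$T 10 p = 16 \cdot 10 \left(-7\right) = 160 \left(-7\right) = -1120$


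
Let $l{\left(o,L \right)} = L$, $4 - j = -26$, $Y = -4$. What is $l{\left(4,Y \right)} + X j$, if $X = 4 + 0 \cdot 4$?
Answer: $116$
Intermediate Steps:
$j = 30$ ($j = 4 - -26 = 4 + 26 = 30$)
$X = 4$ ($X = 4 + 0 = 4$)
$l{\left(4,Y \right)} + X j = -4 + 4 \cdot 30 = -4 + 120 = 116$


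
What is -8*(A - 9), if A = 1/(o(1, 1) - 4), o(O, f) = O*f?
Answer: 224/3 ≈ 74.667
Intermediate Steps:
A = -1/3 (A = 1/(1*1 - 4) = 1/(1 - 4) = 1/(-3) = -1/3 ≈ -0.33333)
-8*(A - 9) = -8*(-1/3 - 9) = -8*(-28/3) = 224/3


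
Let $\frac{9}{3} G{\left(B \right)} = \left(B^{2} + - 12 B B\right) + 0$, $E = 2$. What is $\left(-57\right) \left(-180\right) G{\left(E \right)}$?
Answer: $-150480$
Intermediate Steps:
$G{\left(B \right)} = - \frac{11 B^{2}}{3}$ ($G{\left(B \right)} = \frac{\left(B^{2} + - 12 B B\right) + 0}{3} = \frac{\left(B^{2} - 12 B^{2}\right) + 0}{3} = \frac{- 11 B^{2} + 0}{3} = \frac{\left(-11\right) B^{2}}{3} = - \frac{11 B^{2}}{3}$)
$\left(-57\right) \left(-180\right) G{\left(E \right)} = \left(-57\right) \left(-180\right) \left(- \frac{11 \cdot 2^{2}}{3}\right) = 10260 \left(\left(- \frac{11}{3}\right) 4\right) = 10260 \left(- \frac{44}{3}\right) = -150480$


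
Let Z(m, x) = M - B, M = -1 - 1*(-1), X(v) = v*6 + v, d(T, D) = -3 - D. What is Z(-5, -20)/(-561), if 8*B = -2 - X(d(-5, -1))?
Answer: 1/374 ≈ 0.0026738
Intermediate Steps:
X(v) = 7*v (X(v) = 6*v + v = 7*v)
B = 3/2 (B = (-2 - 7*(-3 - 1*(-1)))/8 = (-2 - 7*(-3 + 1))/8 = (-2 - 7*(-2))/8 = (-2 - 1*(-14))/8 = (-2 + 14)/8 = (1/8)*12 = 3/2 ≈ 1.5000)
M = 0 (M = -1 + 1 = 0)
Z(m, x) = -3/2 (Z(m, x) = 0 - 1*3/2 = 0 - 3/2 = -3/2)
Z(-5, -20)/(-561) = -3/2/(-561) = -3/2*(-1/561) = 1/374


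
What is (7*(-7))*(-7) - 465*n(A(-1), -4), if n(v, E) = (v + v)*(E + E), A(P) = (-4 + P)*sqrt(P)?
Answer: 343 - 37200*I ≈ 343.0 - 37200.0*I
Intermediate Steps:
A(P) = sqrt(P)*(-4 + P)
n(v, E) = 4*E*v (n(v, E) = (2*v)*(2*E) = 4*E*v)
(7*(-7))*(-7) - 465*n(A(-1), -4) = (7*(-7))*(-7) - 1860*(-4)*sqrt(-1)*(-4 - 1) = -49*(-7) - 1860*(-4)*I*(-5) = 343 - 1860*(-4)*(-5*I) = 343 - 37200*I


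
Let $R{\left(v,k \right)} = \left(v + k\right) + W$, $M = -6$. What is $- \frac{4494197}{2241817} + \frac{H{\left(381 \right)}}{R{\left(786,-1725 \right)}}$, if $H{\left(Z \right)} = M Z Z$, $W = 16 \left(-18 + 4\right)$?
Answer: $\frac{1947319634111}{2607233171} \approx 746.89$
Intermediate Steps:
$W = -224$ ($W = 16 \left(-14\right) = -224$)
$H{\left(Z \right)} = - 6 Z^{2}$ ($H{\left(Z \right)} = - 6 Z Z = - 6 Z^{2}$)
$R{\left(v,k \right)} = -224 + k + v$ ($R{\left(v,k \right)} = \left(v + k\right) - 224 = \left(k + v\right) - 224 = -224 + k + v$)
$- \frac{4494197}{2241817} + \frac{H{\left(381 \right)}}{R{\left(786,-1725 \right)}} = - \frac{4494197}{2241817} + \frac{\left(-6\right) 381^{2}}{-224 - 1725 + 786} = \left(-4494197\right) \frac{1}{2241817} + \frac{\left(-6\right) 145161}{-1163} = - \frac{4494197}{2241817} - - \frac{870966}{1163} = - \frac{4494197}{2241817} + \frac{870966}{1163} = \frac{1947319634111}{2607233171}$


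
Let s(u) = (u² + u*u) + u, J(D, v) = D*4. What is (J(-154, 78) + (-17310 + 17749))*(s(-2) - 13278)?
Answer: 2349144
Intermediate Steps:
J(D, v) = 4*D
s(u) = u + 2*u² (s(u) = (u² + u²) + u = 2*u² + u = u + 2*u²)
(J(-154, 78) + (-17310 + 17749))*(s(-2) - 13278) = (4*(-154) + (-17310 + 17749))*(-2*(1 + 2*(-2)) - 13278) = (-616 + 439)*(-2*(1 - 4) - 13278) = -177*(-2*(-3) - 13278) = -177*(6 - 13278) = -177*(-13272) = 2349144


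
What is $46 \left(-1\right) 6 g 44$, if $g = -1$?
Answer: $12144$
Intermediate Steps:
$46 \left(-1\right) 6 g 44 = 46 \left(-1\right) 6 \left(-1\right) 44 = 46 \left(\left(-6\right) \left(-1\right)\right) 44 = 46 \cdot 6 \cdot 44 = 276 \cdot 44 = 12144$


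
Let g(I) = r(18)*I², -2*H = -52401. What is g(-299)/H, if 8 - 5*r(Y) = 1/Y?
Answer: 12784343/2358045 ≈ 5.4216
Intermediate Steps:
H = 52401/2 (H = -½*(-52401) = 52401/2 ≈ 26201.)
r(Y) = 8/5 - 1/(5*Y)
g(I) = 143*I²/90 (g(I) = ((⅕)*(-1 + 8*18)/18)*I² = ((⅕)*(1/18)*(-1 + 144))*I² = ((⅕)*(1/18)*143)*I² = 143*I²/90)
g(-299)/H = ((143/90)*(-299)²)/(52401/2) = ((143/90)*89401)*(2/52401) = (12784343/90)*(2/52401) = 12784343/2358045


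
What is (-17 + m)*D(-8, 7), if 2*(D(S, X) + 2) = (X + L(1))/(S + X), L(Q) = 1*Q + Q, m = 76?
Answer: -767/2 ≈ -383.50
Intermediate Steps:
L(Q) = 2*Q (L(Q) = Q + Q = 2*Q)
D(S, X) = -2 + (2 + X)/(2*(S + X)) (D(S, X) = -2 + ((X + 2*1)/(S + X))/2 = -2 + ((X + 2)/(S + X))/2 = -2 + ((2 + X)/(S + X))/2 = -2 + (2 + X)/(2*(S + X)))
(-17 + m)*D(-8, 7) = (-17 + 76)*((1 - 2*(-8) - 3/2*7)/(-8 + 7)) = 59*((1 + 16 - 21/2)/(-1)) = 59*(-1*13/2) = 59*(-13/2) = -767/2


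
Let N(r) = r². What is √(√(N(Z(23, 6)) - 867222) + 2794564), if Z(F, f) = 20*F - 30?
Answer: √(2794564 + I*√682322) ≈ 1671.7 + 0.25*I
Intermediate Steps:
Z(F, f) = -30 + 20*F
√(√(N(Z(23, 6)) - 867222) + 2794564) = √(√((-30 + 20*23)² - 867222) + 2794564) = √(√((-30 + 460)² - 867222) + 2794564) = √(√(430² - 867222) + 2794564) = √(√(184900 - 867222) + 2794564) = √(√(-682322) + 2794564) = √(I*√682322 + 2794564) = √(2794564 + I*√682322)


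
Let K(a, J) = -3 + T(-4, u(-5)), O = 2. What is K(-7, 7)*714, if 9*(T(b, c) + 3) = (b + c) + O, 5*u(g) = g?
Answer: -4522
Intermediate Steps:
u(g) = g/5
T(b, c) = -25/9 + b/9 + c/9 (T(b, c) = -3 + ((b + c) + 2)/9 = -3 + (2 + b + c)/9 = -3 + (2/9 + b/9 + c/9) = -25/9 + b/9 + c/9)
K(a, J) = -19/3 (K(a, J) = -3 + (-25/9 + (⅑)*(-4) + ((⅕)*(-5))/9) = -3 + (-25/9 - 4/9 + (⅑)*(-1)) = -3 + (-25/9 - 4/9 - ⅑) = -3 - 10/3 = -19/3)
K(-7, 7)*714 = -19/3*714 = -4522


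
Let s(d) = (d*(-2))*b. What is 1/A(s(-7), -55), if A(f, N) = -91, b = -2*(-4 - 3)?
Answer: -1/91 ≈ -0.010989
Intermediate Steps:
b = 14 (b = -2*(-7) = 14)
s(d) = -28*d (s(d) = (d*(-2))*14 = -2*d*14 = -28*d)
1/A(s(-7), -55) = 1/(-91) = -1/91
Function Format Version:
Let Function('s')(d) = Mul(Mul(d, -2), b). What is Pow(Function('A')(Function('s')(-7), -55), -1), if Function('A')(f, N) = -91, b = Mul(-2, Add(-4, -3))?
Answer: Rational(-1, 91) ≈ -0.010989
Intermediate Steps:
b = 14 (b = Mul(-2, -7) = 14)
Function('s')(d) = Mul(-28, d) (Function('s')(d) = Mul(Mul(d, -2), 14) = Mul(Mul(-2, d), 14) = Mul(-28, d))
Pow(Function('A')(Function('s')(-7), -55), -1) = Pow(-91, -1) = Rational(-1, 91)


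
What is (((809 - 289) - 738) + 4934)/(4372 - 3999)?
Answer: 4716/373 ≈ 12.643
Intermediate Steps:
(((809 - 289) - 738) + 4934)/(4372 - 3999) = ((520 - 738) + 4934)/373 = (-218 + 4934)*(1/373) = 4716*(1/373) = 4716/373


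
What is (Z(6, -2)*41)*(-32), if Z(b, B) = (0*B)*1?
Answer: 0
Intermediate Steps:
Z(b, B) = 0 (Z(b, B) = 0*1 = 0)
(Z(6, -2)*41)*(-32) = (0*41)*(-32) = 0*(-32) = 0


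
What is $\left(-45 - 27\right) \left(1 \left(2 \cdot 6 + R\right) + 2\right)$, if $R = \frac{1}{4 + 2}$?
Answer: $-1020$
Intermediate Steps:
$R = \frac{1}{6} \approx 0.16667$
$\left(-45 - 27\right) \left(1 \left(2 \cdot 6 + R\right) + 2\right) = \left(-45 - 27\right) \left(1 \left(2 \cdot 6 + \frac{1}{6}\right) + 2\right) = - 72 \left(1 \left(12 + \frac{1}{6}\right) + 2\right) = - 72 \left(1 \cdot \frac{73}{6} + 2\right) = - 72 \left(\frac{73}{6} + 2\right) = \left(-72\right) \frac{85}{6} = -1020$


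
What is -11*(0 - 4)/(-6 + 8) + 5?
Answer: 27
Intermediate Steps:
-11*(0 - 4)/(-6 + 8) + 5 = -(-44)/2 + 5 = -11*(-2) + 5 = 22 + 5 = 27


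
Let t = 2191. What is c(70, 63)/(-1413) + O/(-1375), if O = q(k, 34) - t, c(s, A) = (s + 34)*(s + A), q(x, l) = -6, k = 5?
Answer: -15914639/1942875 ≈ -8.1913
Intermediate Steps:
c(s, A) = (34 + s)*(A + s)
O = -2197 (O = -6 - 1*2191 = -6 - 2191 = -2197)
c(70, 63)/(-1413) + O/(-1375) = (70**2 + 34*63 + 34*70 + 63*70)/(-1413) - 2197/(-1375) = (4900 + 2142 + 2380 + 4410)*(-1/1413) - 2197*(-1/1375) = 13832*(-1/1413) + 2197/1375 = -13832/1413 + 2197/1375 = -15914639/1942875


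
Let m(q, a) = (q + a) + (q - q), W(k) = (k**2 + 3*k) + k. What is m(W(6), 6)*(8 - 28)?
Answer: -1320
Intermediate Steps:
W(k) = k**2 + 4*k
m(q, a) = a + q (m(q, a) = (a + q) + 0 = a + q)
m(W(6), 6)*(8 - 28) = (6 + 6*(4 + 6))*(8 - 28) = (6 + 6*10)*(-20) = (6 + 60)*(-20) = 66*(-20) = -1320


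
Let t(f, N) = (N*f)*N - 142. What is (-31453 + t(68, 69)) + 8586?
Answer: 300739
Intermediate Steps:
t(f, N) = -142 + f*N² (t(f, N) = f*N² - 142 = -142 + f*N²)
(-31453 + t(68, 69)) + 8586 = (-31453 + (-142 + 68*69²)) + 8586 = (-31453 + (-142 + 68*4761)) + 8586 = (-31453 + (-142 + 323748)) + 8586 = (-31453 + 323606) + 8586 = 292153 + 8586 = 300739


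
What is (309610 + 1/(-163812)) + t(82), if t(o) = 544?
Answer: 50806947047/163812 ≈ 3.1015e+5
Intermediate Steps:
(309610 + 1/(-163812)) + t(82) = (309610 + 1/(-163812)) + 544 = (309610 - 1/163812) + 544 = 50717833319/163812 + 544 = 50806947047/163812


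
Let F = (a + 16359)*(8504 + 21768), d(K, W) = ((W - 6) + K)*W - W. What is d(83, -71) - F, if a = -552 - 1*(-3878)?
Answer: -595904675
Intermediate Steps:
a = 3326 (a = -552 + 3878 = 3326)
d(K, W) = -W + W*(-6 + K + W) (d(K, W) = ((-6 + W) + K)*W - W = (-6 + K + W)*W - W = W*(-6 + K + W) - W = -W + W*(-6 + K + W))
F = 595904320 (F = (3326 + 16359)*(8504 + 21768) = 19685*30272 = 595904320)
d(83, -71) - F = -71*(-7 + 83 - 71) - 1*595904320 = -71*5 - 595904320 = -355 - 595904320 = -595904675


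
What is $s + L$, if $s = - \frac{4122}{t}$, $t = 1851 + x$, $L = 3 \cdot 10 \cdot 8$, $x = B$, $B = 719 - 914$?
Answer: $\frac{21851}{92} \approx 237.51$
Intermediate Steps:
$B = -195$
$x = -195$
$L = 240$ ($L = 30 \cdot 8 = 240$)
$t = 1656$ ($t = 1851 - 195 = 1656$)
$s = - \frac{229}{92}$ ($s = - \frac{4122}{1656} = \left(-4122\right) \frac{1}{1656} = - \frac{229}{92} \approx -2.4891$)
$s + L = - \frac{229}{92} + 240 = \frac{21851}{92}$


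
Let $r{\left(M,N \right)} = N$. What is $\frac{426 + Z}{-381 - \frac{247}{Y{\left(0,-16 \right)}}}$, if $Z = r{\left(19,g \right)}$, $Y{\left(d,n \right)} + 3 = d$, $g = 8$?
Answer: $- \frac{93}{64} \approx -1.4531$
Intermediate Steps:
$Y{\left(d,n \right)} = -3 + d$
$Z = 8$
$\frac{426 + Z}{-381 - \frac{247}{Y{\left(0,-16 \right)}}} = \frac{426 + 8}{-381 - \frac{247}{-3 + 0}} = \frac{434}{-381 - \frac{247}{-3}} = \frac{434}{-381 - - \frac{247}{3}} = \frac{434}{-381 + \frac{247}{3}} = \frac{434}{- \frac{896}{3}} = 434 \left(- \frac{3}{896}\right) = - \frac{93}{64}$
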